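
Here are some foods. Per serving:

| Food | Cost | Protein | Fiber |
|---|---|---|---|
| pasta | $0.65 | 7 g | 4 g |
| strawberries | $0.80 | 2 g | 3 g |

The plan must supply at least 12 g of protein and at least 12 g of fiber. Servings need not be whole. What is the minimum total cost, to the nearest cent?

pasta only: max(12/7, 12/4) = 3 servings → $1.95.
strawberries only: max(12/2, 12/3) = 6 servings → $4.80.
pasta + strawberries with both tight: 0.9231 servings and 2.769 servings → $2.82.
So the least-cost plan costs $1.95.

$1.95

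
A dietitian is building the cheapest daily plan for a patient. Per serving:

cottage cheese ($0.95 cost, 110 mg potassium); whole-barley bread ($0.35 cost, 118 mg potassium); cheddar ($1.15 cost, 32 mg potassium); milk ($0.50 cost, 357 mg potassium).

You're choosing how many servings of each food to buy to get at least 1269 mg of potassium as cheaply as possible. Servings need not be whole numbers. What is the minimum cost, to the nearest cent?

Cost per mg of potassium: milk $0.0014, whole-barley bread $0.0030, cottage cheese $0.0086, cheddar $0.0359.
With no serving limits, use only milk: 1269 mg / 357 mg = 3.555 servings × $0.50 = $1.78.

$1.78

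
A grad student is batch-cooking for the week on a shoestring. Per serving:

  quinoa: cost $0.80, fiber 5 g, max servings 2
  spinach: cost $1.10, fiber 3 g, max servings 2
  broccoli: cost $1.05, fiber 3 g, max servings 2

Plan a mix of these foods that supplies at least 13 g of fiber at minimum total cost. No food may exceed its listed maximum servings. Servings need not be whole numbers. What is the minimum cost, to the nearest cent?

$2.65

Cost per g of fiber: quinoa $0.1600, broccoli $0.3500, spinach $0.3667.
Take 2 servings of quinoa: +10.0 g fiber for $1.60 (total $1.60, still need 3.0 g).
Take 1 serving of broccoli: +3.0 g fiber for $1.05 (total $2.65, still need 0.0 g).
Filling from the cheapest source first is optimal under one linear minimum: $2.65.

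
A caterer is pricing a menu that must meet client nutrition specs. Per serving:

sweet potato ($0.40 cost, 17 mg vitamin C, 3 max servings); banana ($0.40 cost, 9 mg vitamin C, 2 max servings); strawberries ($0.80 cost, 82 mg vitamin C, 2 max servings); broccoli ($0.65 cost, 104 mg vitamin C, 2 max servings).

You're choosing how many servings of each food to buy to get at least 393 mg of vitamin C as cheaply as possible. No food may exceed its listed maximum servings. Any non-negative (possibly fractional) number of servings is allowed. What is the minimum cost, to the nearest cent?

$3.39

Cost per mg of vitamin C: broccoli $0.0063, strawberries $0.0098, sweet potato $0.0235, banana $0.0444.
Take 2 servings of broccoli: +208.0 mg vitamin C for $1.30 (total $1.30, still need 185.0 mg).
Take 2 servings of strawberries: +164.0 mg vitamin C for $1.60 (total $2.90, still need 21.0 mg).
Take 1.235 servings of sweet potato: +21.0 mg vitamin C for $0.49 (total $3.39, still need 0.0 mg).
Filling from the cheapest source first is optimal under one linear minimum: $3.39.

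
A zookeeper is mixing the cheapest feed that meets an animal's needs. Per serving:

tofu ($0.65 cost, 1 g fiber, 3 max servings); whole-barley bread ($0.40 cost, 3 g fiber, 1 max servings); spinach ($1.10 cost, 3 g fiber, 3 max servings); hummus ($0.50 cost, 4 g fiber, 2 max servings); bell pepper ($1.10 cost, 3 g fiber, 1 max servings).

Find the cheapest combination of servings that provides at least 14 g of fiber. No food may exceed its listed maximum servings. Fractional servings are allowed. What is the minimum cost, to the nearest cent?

Cost per g of fiber: hummus $0.1250, whole-barley bread $0.1333, spinach $0.3667, bell pepper $0.3667, tofu $0.6500.
Take 2 servings of hummus: +8.0 g fiber for $1.00 (total $1.00, still need 6.0 g).
Take 1 serving of whole-barley bread: +3.0 g fiber for $0.40 (total $1.40, still need 3.0 g).
Take 1 serving of spinach: +3.0 g fiber for $1.10 (total $2.50, still need 0.0 g).
Filling from the cheapest source first is optimal under one linear minimum: $2.50.

$2.50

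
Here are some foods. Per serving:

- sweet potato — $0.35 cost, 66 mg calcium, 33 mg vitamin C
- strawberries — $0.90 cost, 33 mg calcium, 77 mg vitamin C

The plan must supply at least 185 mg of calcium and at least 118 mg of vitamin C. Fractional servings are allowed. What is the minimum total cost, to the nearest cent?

$1.25

sweet potato only: max(185/66, 118/33) = 3.576 servings → $1.25.
strawberries only: max(185/33, 118/77) = 5.606 servings → $5.05.
sweet potato + strawberries with both tight: 2.592 servings and 0.4215 servings → $1.29.
The minimum over all feasible corners is $1.25.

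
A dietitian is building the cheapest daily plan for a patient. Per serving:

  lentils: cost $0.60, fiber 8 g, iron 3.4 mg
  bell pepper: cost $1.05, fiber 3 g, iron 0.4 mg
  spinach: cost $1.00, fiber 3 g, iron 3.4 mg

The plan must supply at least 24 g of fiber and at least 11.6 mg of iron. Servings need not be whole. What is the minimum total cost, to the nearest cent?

The cheapest plan sits at a corner of the feasible region — with two constraints it uses at most two foods.
lentils only: max(24/8, 11.6/3.4) = 3.412 servings → $2.05.
bell pepper only: max(24/3, 11.6/0.4) = 29 servings → $30.45.
spinach only: max(24/3, 11.6/3.4) = 8 servings → $8.00.
lentils + bell pepper: intersection lies outside the first quadrant.
lentils + spinach with both tight: 2.753 servings and 0.6588 servings → $2.31.
bell pepper + spinach with both tight: 5.2 servings and 2.8 servings → $8.26.
The minimum over all feasible corners is $2.05.

$2.05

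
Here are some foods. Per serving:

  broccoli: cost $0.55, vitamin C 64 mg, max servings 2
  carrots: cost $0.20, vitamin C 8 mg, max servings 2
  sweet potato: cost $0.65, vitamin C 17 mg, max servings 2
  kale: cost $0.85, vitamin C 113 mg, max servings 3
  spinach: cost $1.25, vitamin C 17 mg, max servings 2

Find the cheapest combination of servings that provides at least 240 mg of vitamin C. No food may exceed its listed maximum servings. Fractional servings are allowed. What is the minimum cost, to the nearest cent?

$1.81

Cost per mg of vitamin C: kale $0.0075, broccoli $0.0086, carrots $0.0250, sweet potato $0.0382, spinach $0.0735.
Take 2.124 servings of kale: +240.0 mg vitamin C for $1.81 (total $1.81, still need 0.0 mg).
Filling from the cheapest source first is optimal under one linear minimum: $1.81.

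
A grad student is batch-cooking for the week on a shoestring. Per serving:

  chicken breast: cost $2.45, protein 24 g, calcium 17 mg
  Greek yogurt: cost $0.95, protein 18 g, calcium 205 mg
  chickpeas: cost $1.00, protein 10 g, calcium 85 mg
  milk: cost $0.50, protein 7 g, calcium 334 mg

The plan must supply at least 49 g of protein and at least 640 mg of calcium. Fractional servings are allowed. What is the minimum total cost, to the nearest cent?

$2.63

An LP optimum is at a vertex; with two nutrient constraints at most two foods are used. Check each candidate.
chicken breast only: max(49/24, 640/17) = 37.65 servings → $92.24.
Greek yogurt only: max(49/18, 640/205) = 3.122 servings → $2.97.
chickpeas only: max(49/10, 640/85) = 7.529 servings → $7.53.
milk only: max(49/7, 640/334) = 7 servings → $3.50.
chicken breast + Greek yogurt: the both-tight solution has a negative serving — not a feasible corner.
chicken breast + chickpeas with both targets exact would need a negative amount; discard.
chicken breast + milk with both tight: 1.505 servings and 1.84 servings → $4.61.
Greek yogurt + chickpeas: intersection lies outside the first quadrant.
Greek yogurt + milk with both tight: 2.597 servings and 0.3223 servings → $2.63.
chickpeas + milk with both tight: 4.33 servings and 0.8142 servings → $4.74.
The minimum over all feasible corners is $2.63.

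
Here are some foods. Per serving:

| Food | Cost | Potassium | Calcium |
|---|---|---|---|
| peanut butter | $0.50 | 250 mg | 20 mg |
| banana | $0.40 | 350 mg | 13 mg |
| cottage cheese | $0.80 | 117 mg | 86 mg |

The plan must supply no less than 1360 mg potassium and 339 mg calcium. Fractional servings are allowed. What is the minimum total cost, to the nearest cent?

$3.91

An LP optimum is at a vertex; with two nutrient constraints at most two foods are used. Check each candidate.
peanut butter only: max(1360/250, 339/20) = 16.95 servings → $8.47.
banana only: max(1360/350, 339/13) = 26.08 servings → $10.43.
cottage cheese only: max(1360/117, 339/86) = 11.62 servings → $9.30.
peanut butter + banana with both targets exact would need a negative amount; discard.
peanut butter + cottage cheese with both tight: 4.034 servings and 3.004 servings → $4.42.
banana + cottage cheese with both tight: 2.705 servings and 3.533 servings → $3.91.
So the least-cost plan costs $3.91.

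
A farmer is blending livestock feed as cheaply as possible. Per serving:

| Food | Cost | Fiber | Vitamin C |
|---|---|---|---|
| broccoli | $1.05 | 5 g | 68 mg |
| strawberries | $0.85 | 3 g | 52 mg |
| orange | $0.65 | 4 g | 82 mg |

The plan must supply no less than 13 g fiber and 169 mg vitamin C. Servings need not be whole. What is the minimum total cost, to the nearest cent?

A basic optimal solution has at most two foods positive. Try each food alone and each pair with both targets met exactly.
broccoli only: max(13/5, 169/68) = 2.6 servings → $2.73.
strawberries only: max(13/3, 169/52) = 4.333 servings → $3.68.
orange only: max(13/4, 169/82) = 3.25 servings → $2.11.
broccoli + strawberries: the both-tight solution has a negative serving — not a feasible corner.
broccoli + orange: intersection lies outside the first quadrant.
strawberries + orange with both targets exact would need a negative amount; discard.
The minimum over all feasible corners is $2.11.

$2.11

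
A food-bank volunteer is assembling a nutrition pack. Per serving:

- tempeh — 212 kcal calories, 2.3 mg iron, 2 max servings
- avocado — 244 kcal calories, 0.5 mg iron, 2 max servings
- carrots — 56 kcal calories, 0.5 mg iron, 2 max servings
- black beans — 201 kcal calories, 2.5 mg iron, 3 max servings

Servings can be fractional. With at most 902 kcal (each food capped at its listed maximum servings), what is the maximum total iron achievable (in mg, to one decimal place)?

Iron per kcal: black beans 0.01244, tempeh 0.01085, carrots 0.008929, avocado 0.002049.
Take 3 servings of black beans: uses 603 kcal, +7.5 mg iron (running total 7.5 mg).
Take 1.41 servings of tempeh: uses 299 kcal, +3.2 mg iron (running total 10.7 mg).
Filling greedily by iron-per-kcal is optimal for one linear limit, giving 10.7 mg.

10.7 mg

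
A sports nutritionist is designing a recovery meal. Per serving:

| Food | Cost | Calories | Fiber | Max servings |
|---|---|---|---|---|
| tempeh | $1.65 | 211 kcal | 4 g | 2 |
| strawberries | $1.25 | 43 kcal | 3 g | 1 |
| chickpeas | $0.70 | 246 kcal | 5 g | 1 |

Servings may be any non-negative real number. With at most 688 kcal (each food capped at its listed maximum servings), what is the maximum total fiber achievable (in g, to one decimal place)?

Fiber per kcal: strawberries 0.06977, chickpeas 0.02033, tempeh 0.01896.
Take 1 serving of strawberries: uses 43 kcal, +3.0 g fiber (running total 3.0 g).
Take 1 serving of chickpeas: uses 246 kcal, +5.0 g fiber (running total 8.0 g).
Take 1.891 servings of tempeh: uses 399 kcal, +7.6 g fiber (running total 15.6 g).
Filling greedily by fiber-per-kcal is optimal for one linear limit, giving 15.6 g.

15.6 g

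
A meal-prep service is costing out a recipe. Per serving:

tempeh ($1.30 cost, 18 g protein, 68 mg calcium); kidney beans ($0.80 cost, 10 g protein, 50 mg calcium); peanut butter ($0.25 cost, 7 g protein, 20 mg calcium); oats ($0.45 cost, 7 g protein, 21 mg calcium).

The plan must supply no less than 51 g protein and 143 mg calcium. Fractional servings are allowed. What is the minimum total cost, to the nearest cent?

$1.82

A basic optimal solution has at most two foods positive. Try each food alone and each pair with both targets met exactly.
tempeh only: max(51/18, 143/68) = 2.833 servings → $3.68.
kidney beans only: max(51/10, 143/50) = 5.1 servings → $4.08.
peanut butter only: max(51/7, 143/20) = 7.286 servings → $1.82.
oats only: max(51/7, 143/21) = 7.286 servings → $3.28.
tempeh + kidney beans: intersection lies outside the first quadrant.
tempeh + peanut butter with both targets exact would need a negative amount; discard.
tempeh + oats: the both-tight solution has a negative serving — not a feasible corner.
kidney beans + peanut butter: intersection lies outside the first quadrant.
kidney beans + oats with both targets exact would need a negative amount; discard.
peanut butter + oats: intersection lies outside the first quadrant.
The minimum over all feasible corners is $1.82.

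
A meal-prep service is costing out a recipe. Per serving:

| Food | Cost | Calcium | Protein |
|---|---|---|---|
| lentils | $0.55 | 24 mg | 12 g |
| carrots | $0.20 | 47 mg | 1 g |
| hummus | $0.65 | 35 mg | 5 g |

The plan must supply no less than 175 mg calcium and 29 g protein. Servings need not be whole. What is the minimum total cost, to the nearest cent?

$1.73

lentils only: max(175/24, 29/12) = 7.292 servings → $4.01.
carrots only: max(175/47, 29/1) = 29 servings → $5.80.
hummus only: max(175/35, 29/5) = 5.8 servings → $3.77.
lentils + carrots with both tight: 2.2 servings and 2.6 servings → $1.73.
lentils + hummus with both tight: 0.4667 servings and 4.68 servings → $3.30.
carrots + hummus with both targets exact would need a negative amount; discard.
The minimum over all feasible corners is $1.73.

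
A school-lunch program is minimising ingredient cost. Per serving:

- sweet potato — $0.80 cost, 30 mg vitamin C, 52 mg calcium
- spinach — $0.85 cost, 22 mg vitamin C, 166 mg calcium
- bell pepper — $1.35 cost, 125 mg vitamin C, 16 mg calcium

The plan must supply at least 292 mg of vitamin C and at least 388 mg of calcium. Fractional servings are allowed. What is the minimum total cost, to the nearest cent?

At the optimum either one food covers both requirements or two foods hit both targets exactly; no other combination can be cheaper.
sweet potato only: max(292/30, 388/52) = 9.733 servings → $7.79.
spinach only: max(292/22, 388/166) = 13.27 servings → $11.28.
bell pepper only: max(292/125, 388/16) = 24.25 servings → $32.74.
sweet potato + spinach with both targets exact would need a negative amount; discard.
sweet potato + bell pepper with both tight: 7.28 servings and 0.5887 servings → $6.62.
spinach + bell pepper with both tight: 2.149 servings and 1.958 servings → $4.47.
So the least-cost plan costs $4.47.

$4.47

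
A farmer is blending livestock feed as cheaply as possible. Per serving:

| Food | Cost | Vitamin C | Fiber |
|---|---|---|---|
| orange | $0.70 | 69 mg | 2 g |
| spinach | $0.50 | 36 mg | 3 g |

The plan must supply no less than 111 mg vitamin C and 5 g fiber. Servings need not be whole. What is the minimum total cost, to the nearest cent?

This is a tiny linear program; its minimum lies at a vertex of the feasible set. List the vertices and price them.
orange only: max(111/69, 5/2) = 2.5 servings → $1.75.
spinach only: max(111/36, 5/3) = 3.083 servings → $1.54.
orange + spinach with both tight: 1.133 servings and 0.9111 servings → $1.25.
So the least-cost plan costs $1.25.

$1.25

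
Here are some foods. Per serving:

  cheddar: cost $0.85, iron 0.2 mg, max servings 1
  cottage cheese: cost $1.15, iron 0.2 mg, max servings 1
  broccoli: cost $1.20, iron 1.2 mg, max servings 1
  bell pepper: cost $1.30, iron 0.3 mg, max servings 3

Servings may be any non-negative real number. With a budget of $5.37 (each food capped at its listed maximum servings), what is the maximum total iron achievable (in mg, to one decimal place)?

Iron per dollar: broccoli 1, cheddar 0.2353, bell pepper 0.2308, cottage cheese 0.1739.
Take 1 serving of broccoli: spends $1.20, +1.2 mg iron (running total 1.2 mg).
Take 1 serving of cheddar: spends $0.85, +0.2 mg iron (running total 1.4 mg).
Take 2.554 servings of bell pepper: spends $3.32, +0.8 mg iron (running total 2.2 mg).
Filling greedily by iron-per-dollar is optimal for one linear limit, giving 2.2 mg.

2.2 mg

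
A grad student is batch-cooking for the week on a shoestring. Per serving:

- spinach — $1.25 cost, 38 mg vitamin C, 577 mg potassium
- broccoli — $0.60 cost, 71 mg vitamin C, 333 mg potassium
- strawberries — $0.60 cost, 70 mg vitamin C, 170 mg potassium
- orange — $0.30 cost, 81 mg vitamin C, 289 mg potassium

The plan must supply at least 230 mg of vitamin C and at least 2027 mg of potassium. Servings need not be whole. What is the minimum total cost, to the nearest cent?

An LP optimum is at a vertex; with two nutrient constraints at most two foods are used. Check each candidate.
spinach only: max(230/38, 2027/577) = 6.053 servings → $7.57.
broccoli only: max(230/71, 2027/333) = 6.087 servings → $3.65.
strawberries only: max(230/70, 2027/170) = 11.92 servings → $7.15.
orange only: max(230/81, 2027/289) = 7.014 servings → $2.10.
spinach + broccoli with both tight: 2.378 servings and 1.967 servings → $4.15.
spinach + strawberries with both tight: 3.029 servings and 1.641 servings → $4.77.
spinach + orange with both tight: 2.733 servings and 1.557 servings → $3.88.
broccoli + strawberries: intersection lies outside the first quadrant.
broccoli + orange: the both-tight solution has a negative serving — not a feasible corner.
strawberries + orange with both targets exact would need a negative amount; discard.
The minimum over all feasible corners is $2.10.

$2.10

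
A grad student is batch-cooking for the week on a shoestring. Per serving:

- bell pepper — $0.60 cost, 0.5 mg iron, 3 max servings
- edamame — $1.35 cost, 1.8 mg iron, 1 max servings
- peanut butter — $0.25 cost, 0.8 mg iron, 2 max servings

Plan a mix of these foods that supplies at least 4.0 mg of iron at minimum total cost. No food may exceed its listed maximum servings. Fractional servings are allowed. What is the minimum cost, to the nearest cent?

$2.57

Cost per mg of iron: peanut butter $0.3125, edamame $0.7500, bell pepper $1.2000.
Take 2 servings of peanut butter: +1.6 mg iron for $0.50 (total $0.50, still need 2.4 mg).
Take 1 serving of edamame: +1.8 mg iron for $1.35 (total $1.85, still need 0.6 mg).
Take 1.2 servings of bell pepper: +0.6 mg iron for $0.72 (total $2.57, still need 0.0 mg).
Greedy by cheapest-per-mg is optimal for a single linear constraint, so the minimum cost is $2.57.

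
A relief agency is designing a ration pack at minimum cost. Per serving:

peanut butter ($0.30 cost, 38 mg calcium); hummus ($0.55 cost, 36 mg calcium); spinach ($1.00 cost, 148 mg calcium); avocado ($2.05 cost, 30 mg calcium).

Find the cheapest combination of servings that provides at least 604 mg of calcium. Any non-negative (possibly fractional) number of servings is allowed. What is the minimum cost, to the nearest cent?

$4.08

Cost per mg of calcium: spinach $0.0068, peanut butter $0.0079, hummus $0.0153, avocado $0.0683.
With no serving limits, use only spinach: 604 mg / 148 mg = 4.081 servings × $1.00 = $4.08.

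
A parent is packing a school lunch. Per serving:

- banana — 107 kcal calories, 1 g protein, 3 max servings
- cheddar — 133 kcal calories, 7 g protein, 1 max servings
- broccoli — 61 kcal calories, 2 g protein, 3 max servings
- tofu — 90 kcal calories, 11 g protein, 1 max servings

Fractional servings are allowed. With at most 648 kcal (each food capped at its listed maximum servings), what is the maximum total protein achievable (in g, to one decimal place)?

Protein per kcal: tofu 0.1222, cheddar 0.05263, broccoli 0.03279, banana 0.009346.
Take 1 serving of tofu: uses 90 kcal, +11.0 g protein (running total 11.0 g).
Take 1 serving of cheddar: uses 133 kcal, +7.0 g protein (running total 18.0 g).
Take 3 servings of broccoli: uses 183 kcal, +6.0 g protein (running total 24.0 g).
Take 2.262 servings of banana: uses 242 kcal, +2.3 g protein (running total 26.3 g).
Greedy by best ratio exhausts the calories allowance optimally: 26.3 g.

26.3 g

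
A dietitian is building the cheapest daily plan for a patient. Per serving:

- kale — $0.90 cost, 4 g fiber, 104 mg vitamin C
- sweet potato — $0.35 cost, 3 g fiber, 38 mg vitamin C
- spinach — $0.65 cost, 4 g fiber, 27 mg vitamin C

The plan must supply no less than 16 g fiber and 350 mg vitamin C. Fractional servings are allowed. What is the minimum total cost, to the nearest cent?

This is a tiny linear program; its minimum lies at a vertex of the feasible set. List the vertices and price them.
kale only: max(16/4, 350/104) = 4 servings → $3.60.
sweet potato only: max(16/3, 350/38) = 9.211 servings → $3.22.
spinach only: max(16/4, 350/27) = 12.96 servings → $8.43.
kale + sweet potato with both tight: 2.763 servings and 1.65 servings → $3.06.
kale + spinach with both tight: 3.143 servings and 0.8571 servings → $3.39.
sweet potato + spinach: the both-tight solution has a negative serving — not a feasible corner.
So the least-cost plan costs $3.06.

$3.06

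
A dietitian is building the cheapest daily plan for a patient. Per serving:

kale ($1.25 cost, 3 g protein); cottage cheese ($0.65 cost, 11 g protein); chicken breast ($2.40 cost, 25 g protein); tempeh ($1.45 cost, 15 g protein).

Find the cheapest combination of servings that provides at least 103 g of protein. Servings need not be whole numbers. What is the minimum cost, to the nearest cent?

$6.09

Cost per g of protein: cottage cheese $0.0591, chicken breast $0.0960, tempeh $0.0967, kale $0.4167.
With no serving limits, use only cottage cheese: 103 g / 11 g = 9.364 servings × $0.65 = $6.09.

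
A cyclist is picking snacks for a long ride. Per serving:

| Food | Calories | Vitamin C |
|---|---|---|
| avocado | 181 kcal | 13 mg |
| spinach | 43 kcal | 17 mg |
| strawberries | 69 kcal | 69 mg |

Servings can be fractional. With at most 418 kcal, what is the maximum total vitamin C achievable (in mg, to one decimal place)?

418.0 mg

Vitamin C per kcal: strawberries 1, spinach 0.3953, avocado 0.07182.
With no serving limits, spend the whole calories allowance on strawberries: 418 kcal / 69 kcal × 69 mg = 418.0 mg.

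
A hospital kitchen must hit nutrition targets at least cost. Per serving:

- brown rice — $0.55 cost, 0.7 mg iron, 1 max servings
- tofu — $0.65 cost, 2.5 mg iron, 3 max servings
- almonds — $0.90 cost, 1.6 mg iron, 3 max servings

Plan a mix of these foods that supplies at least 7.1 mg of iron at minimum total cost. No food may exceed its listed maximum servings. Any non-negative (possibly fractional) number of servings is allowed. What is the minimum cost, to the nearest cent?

$1.85

Cost per mg of iron: tofu $0.2600, almonds $0.5625, brown rice $0.7857.
Take 2.84 servings of tofu: +7.1 mg iron for $1.85 (total $1.85, still need 0.0 mg).
Filling from the cheapest source first is optimal under one linear minimum: $1.85.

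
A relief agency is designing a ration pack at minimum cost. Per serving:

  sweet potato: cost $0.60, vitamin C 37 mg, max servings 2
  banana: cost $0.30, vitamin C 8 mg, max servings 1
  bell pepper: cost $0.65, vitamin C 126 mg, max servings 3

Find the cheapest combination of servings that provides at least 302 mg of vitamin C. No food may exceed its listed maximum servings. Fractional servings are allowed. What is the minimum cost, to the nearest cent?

Cost per mg of vitamin C: bell pepper $0.0052, sweet potato $0.0162, banana $0.0375.
Take 2.397 servings of bell pepper: +302.0 mg vitamin C for $1.56 (total $1.56, still need 0.0 mg).
Greedy by cheapest-per-mg is optimal for a single linear constraint, so the minimum cost is $1.56.

$1.56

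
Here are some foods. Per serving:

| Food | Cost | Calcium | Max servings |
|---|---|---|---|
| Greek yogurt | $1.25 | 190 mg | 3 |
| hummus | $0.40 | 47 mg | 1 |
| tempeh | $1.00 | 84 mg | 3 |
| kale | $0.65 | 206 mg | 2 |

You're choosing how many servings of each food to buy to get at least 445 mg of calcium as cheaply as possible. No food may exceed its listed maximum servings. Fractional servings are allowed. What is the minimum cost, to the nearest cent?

Cost per mg of calcium: kale $0.0032, Greek yogurt $0.0066, hummus $0.0085, tempeh $0.0119.
Take 2 servings of kale: +412.0 mg calcium for $1.30 (total $1.30, still need 33.0 mg).
Take 0.1737 servings of Greek yogurt: +33.0 mg calcium for $0.22 (total $1.52, still need 0.0 mg).
Greedy by cheapest-per-mg is optimal for a single linear constraint, so the minimum cost is $1.52.

$1.52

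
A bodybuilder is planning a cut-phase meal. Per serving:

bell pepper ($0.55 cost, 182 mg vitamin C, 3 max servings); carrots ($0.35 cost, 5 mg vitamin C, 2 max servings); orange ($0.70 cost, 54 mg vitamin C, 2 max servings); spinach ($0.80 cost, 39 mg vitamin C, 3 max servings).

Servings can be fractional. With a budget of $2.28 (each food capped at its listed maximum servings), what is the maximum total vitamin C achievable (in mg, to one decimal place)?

Vitamin C per dollar: bell pepper 330.9, orange 77.14, spinach 48.75, carrots 14.29.
Take 3 servings of bell pepper: spends $1.65, +546.0 mg vitamin C (running total 546.0 mg).
Take 0.9 servings of orange: spends $0.63, +48.6 mg vitamin C (running total 594.6 mg).
Greedy by best ratio exhausts the cost allowance optimally: 594.6 mg.

594.6 mg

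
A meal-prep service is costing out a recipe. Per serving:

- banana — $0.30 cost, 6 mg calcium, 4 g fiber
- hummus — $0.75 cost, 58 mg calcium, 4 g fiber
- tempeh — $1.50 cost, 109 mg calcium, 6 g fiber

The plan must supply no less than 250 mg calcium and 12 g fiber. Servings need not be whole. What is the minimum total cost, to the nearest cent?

banana only: max(250/6, 12/4) = 41.67 servings → $12.50.
hummus only: max(250/58, 12/4) = 4.31 servings → $3.23.
tempeh only: max(250/109, 12/6) = 2.294 servings → $3.44.
banana + hummus: the both-tight solution has a negative serving — not a feasible corner.
banana + tempeh: intersection lies outside the first quadrant.
hummus + tempeh: intersection lies outside the first quadrant.
So the least-cost plan costs $3.23.

$3.23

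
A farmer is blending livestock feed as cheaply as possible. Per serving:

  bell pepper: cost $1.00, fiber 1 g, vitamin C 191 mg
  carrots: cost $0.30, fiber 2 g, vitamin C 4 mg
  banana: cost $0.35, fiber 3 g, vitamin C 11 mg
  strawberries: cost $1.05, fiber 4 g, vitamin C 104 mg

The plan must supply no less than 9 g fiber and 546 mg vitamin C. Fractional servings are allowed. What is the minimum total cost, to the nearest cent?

$3.47

For a min-cost LP with two ≥-constraints, a basic feasible solution has at most two positive variables.
bell pepper only: max(9/1, 546/191) = 9 servings → $9.00.
carrots only: max(9/2, 546/4) = 136.5 servings → $40.95.
banana only: max(9/3, 546/11) = 49.64 servings → $17.37.
strawberries only: max(9/4, 546/104) = 5.25 servings → $5.51.
bell pepper + carrots with both tight: 2.794 servings and 3.103 servings → $3.72.
bell pepper + banana with both tight: 2.738 servings and 2.087 servings → $3.47.
bell pepper + strawberries with both tight: 1.891 servings and 1.777 servings → $3.76.
carrots + banana with both targets exact would need a negative amount; discard.
carrots + strawberries: the both-tight solution has a negative serving — not a feasible corner.
banana + strawberries with both targets exact would need a negative amount; discard.
So the least-cost plan costs $3.47.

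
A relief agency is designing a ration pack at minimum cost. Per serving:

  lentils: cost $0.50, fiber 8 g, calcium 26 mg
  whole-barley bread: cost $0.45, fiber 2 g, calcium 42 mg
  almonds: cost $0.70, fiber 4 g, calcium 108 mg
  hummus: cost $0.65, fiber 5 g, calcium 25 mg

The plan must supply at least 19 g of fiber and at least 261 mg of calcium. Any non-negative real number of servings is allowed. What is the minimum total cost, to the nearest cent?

$2.13

An LP optimum is at a vertex; with two nutrient constraints at most two foods are used. Check each candidate.
lentils only: max(19/8, 261/26) = 10.04 servings → $5.02.
whole-barley bread only: max(19/2, 261/42) = 9.5 servings → $4.28.
almonds only: max(19/4, 261/108) = 4.75 servings → $3.33.
hummus only: max(19/5, 261/25) = 10.44 servings → $6.79.
lentils + whole-barley bread with both tight: 0.9718 servings and 5.613 servings → $3.01.
lentils + almonds with both tight: 1.326 servings and 2.097 servings → $2.13.
lentils + hummus: the both-tight solution has a negative serving — not a feasible corner.
whole-barley bread + almonds with both targets exact would need a negative amount; discard.
whole-barley bread + hummus with both tight: 5.188 servings and 1.725 servings → $3.46.
almonds + hummus with both tight: 1.886 servings and 2.291 servings → $2.81.
The minimum over all feasible corners is $2.13.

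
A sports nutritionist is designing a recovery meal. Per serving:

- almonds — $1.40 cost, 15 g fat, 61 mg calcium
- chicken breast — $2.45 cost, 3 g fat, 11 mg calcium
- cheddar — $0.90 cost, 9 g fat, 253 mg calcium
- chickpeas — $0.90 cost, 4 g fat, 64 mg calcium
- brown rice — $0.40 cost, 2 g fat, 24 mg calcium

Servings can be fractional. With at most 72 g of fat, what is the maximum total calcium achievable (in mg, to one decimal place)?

2024.0 mg

Calcium per g fat: cheddar 28.11, chickpeas 16, brown rice 12, almonds 4.067, chicken breast 3.667.
With no serving limits, spend the whole fat allowance on cheddar: 72 g / 9 g × 253 mg = 2024.0 mg.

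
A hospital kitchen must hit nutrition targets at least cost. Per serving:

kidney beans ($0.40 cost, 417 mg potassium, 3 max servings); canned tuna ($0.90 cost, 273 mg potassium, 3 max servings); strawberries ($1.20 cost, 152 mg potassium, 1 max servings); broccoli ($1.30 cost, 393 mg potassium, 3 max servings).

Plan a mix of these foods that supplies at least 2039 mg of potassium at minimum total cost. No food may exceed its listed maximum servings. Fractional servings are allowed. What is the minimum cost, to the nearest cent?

$3.80

Cost per mg of potassium: kidney beans $0.0010, canned tuna $0.0033, broccoli $0.0033, strawberries $0.0079.
Take 3 servings of kidney beans: +1251.0 mg potassium for $1.20 (total $1.20, still need 788.0 mg).
Take 2.886 servings of canned tuna: +788.0 mg potassium for $2.60 (total $3.80, still need 0.0 mg).
Filling from the cheapest source first is optimal under one linear minimum: $3.80.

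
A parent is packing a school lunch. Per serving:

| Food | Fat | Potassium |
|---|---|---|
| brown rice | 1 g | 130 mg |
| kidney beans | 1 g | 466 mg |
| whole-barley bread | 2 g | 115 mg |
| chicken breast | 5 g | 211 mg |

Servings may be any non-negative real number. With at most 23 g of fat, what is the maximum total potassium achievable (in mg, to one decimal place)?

Potassium per g fat: kidney beans 466, brown rice 130, whole-barley bread 57.5, chicken breast 42.2.
With no serving limits, spend the whole fat allowance on kidney beans: 23 g / 1 g × 466 mg = 10718.0 mg.

10718.0 mg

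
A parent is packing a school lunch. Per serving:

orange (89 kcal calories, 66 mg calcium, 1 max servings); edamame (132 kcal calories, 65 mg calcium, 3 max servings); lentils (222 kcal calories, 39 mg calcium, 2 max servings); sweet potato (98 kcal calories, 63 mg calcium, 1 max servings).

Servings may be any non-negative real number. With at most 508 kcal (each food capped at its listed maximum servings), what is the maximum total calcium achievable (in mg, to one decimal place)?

Calcium per kcal: orange 0.7416, sweet potato 0.6429, edamame 0.4924, lentils 0.1757.
Take 1 serving of orange: uses 89 kcal, +66.0 mg calcium (running total 66.0 mg).
Take 1 serving of sweet potato: uses 98 kcal, +63.0 mg calcium (running total 129.0 mg).
Take 2.432 servings of edamame: uses 321 kcal, +158.1 mg calcium (running total 287.1 mg).
Greedy by best ratio exhausts the calories allowance optimally: 287.1 mg.

287.1 mg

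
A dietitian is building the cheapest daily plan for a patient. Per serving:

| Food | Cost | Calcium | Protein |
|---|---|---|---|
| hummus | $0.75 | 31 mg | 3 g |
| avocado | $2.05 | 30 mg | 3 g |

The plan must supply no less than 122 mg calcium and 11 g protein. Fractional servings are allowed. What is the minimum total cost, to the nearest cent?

$2.95

A basic optimal solution has at most two foods positive. Try each food alone and each pair with both targets met exactly.
hummus only: max(122/31, 11/3) = 3.935 servings → $2.95.
avocado only: max(122/30, 11/3) = 4.067 servings → $8.34.
hummus + avocado: intersection lies outside the first quadrant.
Cheapest feasible corner: $2.95.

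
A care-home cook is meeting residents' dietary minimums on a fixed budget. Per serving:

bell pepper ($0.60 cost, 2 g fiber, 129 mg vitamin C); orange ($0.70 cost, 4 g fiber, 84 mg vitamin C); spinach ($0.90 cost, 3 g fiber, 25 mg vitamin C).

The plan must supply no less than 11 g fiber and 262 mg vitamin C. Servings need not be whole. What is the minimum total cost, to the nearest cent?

A basic optimal solution has at most two foods positive. Try each food alone and each pair with both targets met exactly.
bell pepper only: max(11/2, 262/129) = 5.5 servings → $3.30.
orange only: max(11/4, 262/84) = 3.119 servings → $2.18.
spinach only: max(11/3, 262/25) = 10.48 servings → $9.43.
bell pepper + orange with both tight: 0.3563 servings and 2.572 servings → $2.01.
bell pepper + spinach with both tight: 1.516 servings and 2.656 servings → $3.30.
orange + spinach: the both-tight solution has a negative serving — not a feasible corner.
Cheapest feasible corner: $2.01.

$2.01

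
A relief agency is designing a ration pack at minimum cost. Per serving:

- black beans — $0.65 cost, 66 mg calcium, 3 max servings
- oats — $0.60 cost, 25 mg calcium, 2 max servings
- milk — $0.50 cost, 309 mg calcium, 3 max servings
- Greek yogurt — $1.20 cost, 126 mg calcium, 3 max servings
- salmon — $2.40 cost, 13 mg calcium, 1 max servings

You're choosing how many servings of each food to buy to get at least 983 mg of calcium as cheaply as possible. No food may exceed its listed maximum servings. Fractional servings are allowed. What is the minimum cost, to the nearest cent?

$2.03

Cost per mg of calcium: milk $0.0016, Greek yogurt $0.0095, black beans $0.0098, oats $0.0240, salmon $0.1846.
Take 3 servings of milk: +927.0 mg calcium for $1.50 (total $1.50, still need 56.0 mg).
Take 0.4444 servings of Greek yogurt: +56.0 mg calcium for $0.53 (total $2.03, still need 0.0 mg).
Greedy by cheapest-per-mg is optimal for a single linear constraint, so the minimum cost is $2.03.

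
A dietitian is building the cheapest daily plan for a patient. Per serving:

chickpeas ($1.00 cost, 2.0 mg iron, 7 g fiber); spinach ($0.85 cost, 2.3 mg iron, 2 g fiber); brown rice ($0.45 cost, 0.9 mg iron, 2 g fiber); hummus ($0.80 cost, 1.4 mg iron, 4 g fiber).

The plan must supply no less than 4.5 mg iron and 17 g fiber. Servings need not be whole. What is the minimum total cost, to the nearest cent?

$2.43

Two binding constraints pin down two serving amounts, so the optimal mix uses at most two foods. The candidates are each food alone (scaled to the tighter of iron/fiber) and each pair with both constraints tight.
chickpeas only: max(4.5/2.0, 17/7) = 2.429 servings → $2.43.
spinach only: max(4.5/2.3, 17/2) = 8.5 servings → $7.22.
brown rice only: max(4.5/0.9, 17/2) = 8.5 servings → $3.83.
hummus only: max(4.5/1.4, 17/4) = 4.25 servings → $3.40.
chickpeas + spinach with both targets exact would need a negative amount; discard.
chickpeas + brown rice: intersection lies outside the first quadrant.
chickpeas + hummus: intersection lies outside the first quadrant.
spinach + brown rice: the both-tight solution has a negative serving — not a feasible corner.
spinach + hummus: intersection lies outside the first quadrant.
brown rice + hummus: the both-tight solution has a negative serving — not a feasible corner.
The minimum over all feasible corners is $2.43.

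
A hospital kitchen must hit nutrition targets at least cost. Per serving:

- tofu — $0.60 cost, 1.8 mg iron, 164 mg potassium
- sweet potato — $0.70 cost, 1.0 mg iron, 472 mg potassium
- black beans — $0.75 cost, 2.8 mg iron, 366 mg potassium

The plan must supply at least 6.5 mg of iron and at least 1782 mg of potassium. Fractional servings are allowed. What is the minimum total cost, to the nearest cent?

With two linear requirements the optimum uses one or two foods; enumerate the corners.
tofu only: max(6.5/1.8, 1782/164) = 10.87 servings → $6.52.
sweet potato only: max(6.5/1.0, 1782/472) = 6.5 servings → $4.55.
black beans only: max(6.5/2.8, 1782/366) = 4.869 servings → $3.65.
tofu + sweet potato with both tight: 1.876 servings and 3.124 servings → $3.31.
tofu + black beans with both targets exact would need a negative amount; discard.
sweet potato + black beans with both tight: 2.732 servings and 1.346 servings → $2.92.
Cheapest feasible corner: $2.92.

$2.92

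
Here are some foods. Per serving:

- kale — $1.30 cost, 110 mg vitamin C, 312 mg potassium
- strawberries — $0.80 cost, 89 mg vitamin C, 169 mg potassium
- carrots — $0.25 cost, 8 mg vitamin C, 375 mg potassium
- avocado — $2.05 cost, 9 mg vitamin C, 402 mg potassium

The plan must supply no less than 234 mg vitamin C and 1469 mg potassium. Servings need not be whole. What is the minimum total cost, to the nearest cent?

$2.61

Two binding constraints pin down two serving amounts, so the optimal mix uses at most two foods. The candidates are each food alone (scaled to the tighter of vitamin C/potassium) and each pair with both constraints tight.
kale only: max(234/110, 1469/312) = 4.708 servings → $6.12.
strawberries only: max(234/89, 1469/169) = 8.692 servings → $6.95.
carrots only: max(234/8, 1469/375) = 29.25 servings → $7.31.
avocado only: max(234/9, 1469/402) = 26 servings → $53.30.
kale + strawberries: intersection lies outside the first quadrant.
kale + carrots with both tight: 1.961 servings and 2.286 servings → $3.12.
kale + avocado with both tight: 1.952 servings and 2.139 servings → $6.92.
strawberries + carrots with both tight: 2.373 servings and 2.848 servings → $2.61.
strawberries + avocado with both tight: 2.36 servings and 2.662 servings → $7.35.
carrots + avocado: the both-tight solution has a negative serving — not a feasible corner.
Cheapest feasible corner: $2.61.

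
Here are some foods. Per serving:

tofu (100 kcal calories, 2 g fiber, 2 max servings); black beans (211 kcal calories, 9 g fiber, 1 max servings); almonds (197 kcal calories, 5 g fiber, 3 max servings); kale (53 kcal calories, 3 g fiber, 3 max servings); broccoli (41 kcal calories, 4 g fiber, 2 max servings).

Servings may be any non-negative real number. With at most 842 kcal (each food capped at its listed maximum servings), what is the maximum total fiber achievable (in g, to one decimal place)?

35.9 g

Fiber per kcal: broccoli 0.09756, kale 0.0566, black beans 0.04265, almonds 0.02538, tofu 0.02.
Take 2 servings of broccoli: uses 82 kcal, +8.0 g fiber (running total 8.0 g).
Take 3 servings of kale: uses 159 kcal, +9.0 g fiber (running total 17.0 g).
Take 1 serving of black beans: uses 211 kcal, +9.0 g fiber (running total 26.0 g).
Take 1.98 servings of almonds: uses 390 kcal, +9.9 g fiber (running total 35.9 g).
Filling greedily by fiber-per-kcal is optimal for one linear limit, giving 35.9 g.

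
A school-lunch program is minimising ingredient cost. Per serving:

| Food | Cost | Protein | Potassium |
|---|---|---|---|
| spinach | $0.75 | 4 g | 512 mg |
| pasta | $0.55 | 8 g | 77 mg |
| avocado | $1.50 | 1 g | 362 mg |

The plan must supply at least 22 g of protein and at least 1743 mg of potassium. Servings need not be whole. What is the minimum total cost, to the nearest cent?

$3.05

Minimising a linear cost over {protein ≥ 22, potassium ≥ 1743, servings ≥ 0} — the optimum is at a vertex, using one or two foods.
spinach only: max(22/4, 1743/512) = 5.5 servings → $4.12.
pasta only: max(22/8, 1743/77) = 22.64 servings → $12.45.
avocado only: max(22/1, 1743/362) = 22 servings → $33.00.
spinach + pasta with both tight: 3.234 servings and 1.133 servings → $3.05.
spinach + avocado: the both-tight solution has a negative serving — not a feasible corner.
pasta + avocado with both tight: 2.207 servings and 4.346 servings → $7.73.
Cheapest feasible corner: $3.05.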